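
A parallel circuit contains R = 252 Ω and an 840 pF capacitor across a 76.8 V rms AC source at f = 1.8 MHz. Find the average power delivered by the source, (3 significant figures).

ω = 2πf = 1.131e+07 rad/s
X_C = 1/(ωC) = 105 Ω
Parallel: admittances add. Y = 1/R + jωC
Y = (0.00397 + j0.00950) S
|Y| = 0.0103 S → |Z| = 1/|Y| = 97.1 Ω, ∠Z = −∠Y = -67.3°
I = V/|Z| = 791 mA
P = VI cos φ = 76.8 × 0.791 × cos(-67.3°) = 23.4 W

23.4 W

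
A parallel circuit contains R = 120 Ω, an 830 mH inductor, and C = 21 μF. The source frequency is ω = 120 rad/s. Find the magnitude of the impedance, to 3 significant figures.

89.1 Ω

X_L = ωL = 99.6 Ω
X_C = 1/(ωC) = 397 Ω
Parallel: admittances add. Y = 1/R + 1/(jωL) + jωC
Y = (0.00833 − j0.00752) S
|Y| = 0.0112 S → |Z| = 1/|Y| = 89.1 Ω, ∠Z = −∠Y = 42.1°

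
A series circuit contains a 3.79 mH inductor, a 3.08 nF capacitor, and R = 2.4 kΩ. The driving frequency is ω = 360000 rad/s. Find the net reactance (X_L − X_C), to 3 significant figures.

463 Ω

X_L = ωL = 1360 Ω
X_C = 1/(ωC) = 902 Ω
X = 1360 − 902 = 463 Ω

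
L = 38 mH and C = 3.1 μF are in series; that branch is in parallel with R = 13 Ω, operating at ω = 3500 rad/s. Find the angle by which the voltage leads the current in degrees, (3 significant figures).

X_L = ωL = 133 Ω
X_C = 1/(ωC) = 92.2 Ω
Branch 1: Z₁ = R = 13.0 Ω
Branch 2 (series LC): Z₂ = j(X_L − X_C) = j40.8 Ω
Parallel: Z = Z₁Z₂/(Z₁+Z₂), |Z| = 12.4 Ω, ∠Z = 17.7°

17.7°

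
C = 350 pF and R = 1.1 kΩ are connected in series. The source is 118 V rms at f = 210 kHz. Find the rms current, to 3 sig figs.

48.6 mA

ω = 2πf = 1.319e+06 rad/s
X_C = 1/(ωC) = 2170 Ω
Z = 1100 − j2170 Ω
|Z| = √(1100² + 2170²) = 2430 Ω
I = V/|Z| = 118/2430 = 48.6 mA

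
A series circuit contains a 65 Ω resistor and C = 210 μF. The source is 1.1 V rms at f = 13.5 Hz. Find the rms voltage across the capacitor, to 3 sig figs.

0.719 V

ω = 2πf = 84.82 rad/s
X_C = 1/(ωC) = 56.1 Ω
Z = 65.0 − j56.1 Ω
|Z| = √(65.0² + 56.1²) = 85.9 Ω
I = V/|Z| = 12.8 mA
V_C = I·|Z_C| = 0.0128 × 56.1 = 0.719 V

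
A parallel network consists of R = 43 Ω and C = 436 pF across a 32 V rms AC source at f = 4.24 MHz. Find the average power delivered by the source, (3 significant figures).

ω = 2πf = 2.664e+07 rad/s
X_C = 1/(ωC) = 86.1 Ω
Parallel: admittances add. Y = 1/R + jωC
Y = (0.0233 + j0.0116) S
|Y| = 0.0260 S → |Z| = 1/|Y| = 38.5 Ω, ∠Z = −∠Y = -26.5°
I = V/|Z| = 832 mA
P = VI cos φ = 32 × 0.832 × cos(-26.5°) = 23.8 W

23.8 W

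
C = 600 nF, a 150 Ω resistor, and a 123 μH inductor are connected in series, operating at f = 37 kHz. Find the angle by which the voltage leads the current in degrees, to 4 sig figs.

8.129°

ω = 2πf = 232500 rad/s
X_L = ωL = 28.59 Ω
X_C = 1/(ωC) = 7.169 Ω
Net reactance X = X_L − X_C = 21.43 Ω
Z = 150.0 + j21.43 Ω
|Z| = √(150.0² + 21.43²) = 151.5 Ω
∠Z = arctan(21.43/150.0) = 8.129°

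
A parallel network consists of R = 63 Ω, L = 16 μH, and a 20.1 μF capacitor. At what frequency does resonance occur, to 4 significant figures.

8.875 kHz

ω₀ = 1/√(LC) = 1/√(1.6e-05 × 2.01e-05) = 55760 rad/s
f₀ = ω₀/(2π) = 8.875 kHz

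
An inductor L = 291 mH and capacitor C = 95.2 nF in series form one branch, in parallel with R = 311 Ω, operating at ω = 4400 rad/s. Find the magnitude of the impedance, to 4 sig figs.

299.4 Ω

X_L = ωL = 1280 Ω
X_C = 1/(ωC) = 2387 Ω
Branch 1: Z₁ = R = 311.0 Ω
Branch 2 (series LC): Z₂ = j(X_L − X_C) = −j1107 Ω
Parallel: Z = Z₁Z₂/(Z₁+Z₂), |Z| = 299.4 Ω, ∠Z = -15.69°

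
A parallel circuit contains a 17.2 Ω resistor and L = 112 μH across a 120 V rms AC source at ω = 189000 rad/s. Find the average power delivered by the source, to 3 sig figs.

837 W

X_L = ωL = 21.2 Ω
Parallel: admittances add. Y = 1/R + 1/(jωL)
Y = (0.0581 − j0.0472) S
|Y| = 0.0749 S → |Z| = 1/|Y| = 13.3 Ω, ∠Z = −∠Y = 39.1°
I = V/|Z| = 8.99 A
P = VI cos φ = 120 × 8.99 × cos(39.1°) = 837 W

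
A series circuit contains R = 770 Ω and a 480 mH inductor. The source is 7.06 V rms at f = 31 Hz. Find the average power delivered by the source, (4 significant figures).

ω = 2πf = 194.8 rad/s
X_L = ωL = 93.49 Ω
Z = 770.0 + j93.49 Ω
|Z| = √(770.0² + 93.49²) = 775.7 Ω
∠Z = arctan(93.49/770.0) = 6.923°
I = V/|Z| = 9.102 mA
P = VI cos φ = 7.06 × 0.009102 × cos(6.923°) = 63.79 mW

63.79 mW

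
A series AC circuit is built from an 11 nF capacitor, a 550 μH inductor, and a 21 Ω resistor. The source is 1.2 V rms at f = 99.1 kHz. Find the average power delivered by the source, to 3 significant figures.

775 μW

ω = 2πf = 622700 rad/s
X_L = ωL = 342 Ω
X_C = 1/(ωC) = 146 Ω
Net reactance X = X_L − X_C = 196 Ω
Z = 21.0 + j196 Ω
|Z| = √(21.0² + 196²) = 198 Ω
∠Z = arctan(196/21.0) = 83.9°
I = V/|Z| = 6.07 mA
P = VI cos φ = 1.2 × 0.00607 × cos(83.9°) = 775 μW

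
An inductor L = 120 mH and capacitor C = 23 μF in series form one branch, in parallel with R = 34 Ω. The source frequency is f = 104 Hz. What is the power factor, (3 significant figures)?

0.330

ω = 2πf = 653.5 rad/s
X_L = ωL = 78.4 Ω
X_C = 1/(ωC) = 66.5 Ω
Branch 1: Z₁ = R = 34.0 Ω
Branch 2 (series LC): Z₂ = j(X_L − X_C) = j11.9 Ω
Parallel: Z = Z₁Z₂/(Z₁+Z₂), |Z| = 11.2 Ω, ∠Z = 70.7°
cos φ = cos(70.7°) = 0.330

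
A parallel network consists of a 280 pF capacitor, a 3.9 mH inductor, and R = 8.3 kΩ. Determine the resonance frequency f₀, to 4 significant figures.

152.3 kHz

ω₀ = 1/√(LC) = 1/√(0.0039 × 2.8e-10) = 956900 rad/s
f₀ = ω₀/(2π) = 152.3 kHz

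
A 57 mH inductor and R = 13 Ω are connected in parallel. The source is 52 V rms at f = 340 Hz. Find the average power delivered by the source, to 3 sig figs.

ω = 2πf = 2136 rad/s
X_L = ωL = 122 Ω
Parallel: admittances add. Y = 1/R + 1/(jωL)
Y = (0.0769 − j0.00821) S
|Y| = 0.0774 S → |Z| = 1/|Y| = 12.9 Ω, ∠Z = −∠Y = 6.09°
I = V/|Z| = 4.02 A
P = VI cos φ = 52 × 4.02 × cos(6.09°) = 208 W

208 W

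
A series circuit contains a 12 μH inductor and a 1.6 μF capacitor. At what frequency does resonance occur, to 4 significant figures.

36.32 kHz

ω₀ = 1/√(LC) = 1/√(1.2e-05 × 1.6e-06) = 228200 rad/s
f₀ = ω₀/(2π) = 36.32 kHz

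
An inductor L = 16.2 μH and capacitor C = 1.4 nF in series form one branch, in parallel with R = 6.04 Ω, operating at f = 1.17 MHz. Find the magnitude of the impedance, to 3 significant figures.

5.82 Ω

ω = 2πf = 7.351e+06 rad/s
X_L = ωL = 119 Ω
X_C = 1/(ωC) = 97.2 Ω
Branch 1: Z₁ = R = 6.04 Ω
Branch 2 (series LC): Z₂ = j(X_L − X_C) = j21.9 Ω
Parallel: Z = Z₁Z₂/(Z₁+Z₂), |Z| = 5.82 Ω, ∠Z = 15.4°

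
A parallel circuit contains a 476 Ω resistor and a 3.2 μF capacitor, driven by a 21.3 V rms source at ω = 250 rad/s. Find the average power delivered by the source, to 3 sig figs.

X_C = 1/(ωC) = 1250 Ω
Parallel: admittances add. Y = 1/R + jωC
Y = (0.00210 + j0.000800) S
|Y| = 0.00225 S → |Z| = 1/|Y| = 445 Ω, ∠Z = −∠Y = -20.8°
I = V/|Z| = 47.9 mA
P = VI cos φ = 21.3 × 0.0479 × cos(-20.8°) = 953 mW

953 mW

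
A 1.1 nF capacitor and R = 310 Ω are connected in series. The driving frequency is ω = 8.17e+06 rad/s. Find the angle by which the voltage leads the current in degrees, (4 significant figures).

X_C = 1/(ωC) = 111.3 Ω
Z = 310.0 − j111.3 Ω
|Z| = √(310.0² + 111.3²) = 329.4 Ω
∠Z = arctan(-111.3/310.0) = -19.75°

-19.75°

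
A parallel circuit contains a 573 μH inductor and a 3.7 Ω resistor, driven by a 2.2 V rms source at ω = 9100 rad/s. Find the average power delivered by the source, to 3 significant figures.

1.31 W

X_L = ωL = 5.21 Ω
Parallel: admittances add. Y = 1/R + 1/(jωL)
Y = (0.270 − j0.192) S
|Y| = 0.331 S → |Z| = 1/|Y| = 3.02 Ω, ∠Z = −∠Y = 35.4°
I = V/|Z| = 729 mA
P = VI cos φ = 2.2 × 0.729 × cos(35.4°) = 1.31 W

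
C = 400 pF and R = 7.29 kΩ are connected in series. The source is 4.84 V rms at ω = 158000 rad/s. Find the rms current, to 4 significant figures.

277.8 μA

X_C = 1/(ωC) = 15820 Ω
Z = 7290 − j15820 Ω
|Z| = √(7290² + 15820²) = 17420 Ω
I = V/|Z| = 4.84/17420 = 277.8 μA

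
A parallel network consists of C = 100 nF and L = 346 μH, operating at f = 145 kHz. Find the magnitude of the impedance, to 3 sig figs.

11.4 Ω

ω = 2πf = 911100 rad/s
X_L = ωL = 315 Ω
X_C = 1/(ωC) = 11.0 Ω
Parallel: admittances add. Y = 1/(jωL) + jωC
Y = (0 + j0.0879) S
|Y| = 0.0879 S → |Z| = 1/|Y| = 11.4 Ω, ∠Z = −∠Y = -90.0°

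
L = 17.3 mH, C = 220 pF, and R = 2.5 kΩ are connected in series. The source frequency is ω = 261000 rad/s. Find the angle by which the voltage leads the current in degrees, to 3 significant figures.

X_L = ωL = 4520 Ω
X_C = 1/(ωC) = 17400 Ω
Net reactance X = X_L − X_C = -12900 Ω
Z = 2500 − j12900 Ω
|Z| = √(2500² + 12900²) = 13100 Ω
∠Z = arctan(-12900/2500) = -79.0°

-79.0°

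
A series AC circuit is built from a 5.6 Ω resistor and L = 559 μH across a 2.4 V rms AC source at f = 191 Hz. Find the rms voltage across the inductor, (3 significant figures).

0.285 V

ω = 2πf = 1200 rad/s
X_L = ωL = 0.671 Ω
Z = 5.60 + j0.671 Ω
|Z| = √(5.60² + 0.671²) = 5.64 Ω
I = V/|Z| = 426 mA
V_L = I·|Z_L| = 0.426 × 0.671 = 0.285 V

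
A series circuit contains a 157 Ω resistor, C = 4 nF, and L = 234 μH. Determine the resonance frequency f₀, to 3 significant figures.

ω₀ = 1/√(LC) = 1/√(0.000234 × 4e-09) = 1.034e+06 rad/s
f₀ = ω₀/(2π) = 165 kHz

165 kHz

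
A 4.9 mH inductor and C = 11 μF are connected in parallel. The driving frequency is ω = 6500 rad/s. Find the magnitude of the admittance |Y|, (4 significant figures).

X_L = ωL = 31.85 Ω
X_C = 1/(ωC) = 13.99 Ω
Parallel: admittances add. Y = 1/(jωL) + jωC
Y = (0 + j0.04010) S
|Y| = 0.04010 S → |Z| = 1/|Y| = 24.94 Ω, ∠Z = −∠Y = -90.00°

40.10 mS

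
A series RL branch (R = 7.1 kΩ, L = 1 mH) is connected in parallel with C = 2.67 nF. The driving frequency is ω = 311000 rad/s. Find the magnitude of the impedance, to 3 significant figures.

1200 Ω

X_L = ωL = 311 Ω
X_C = 1/(ωC) = 1200 Ω
Branch 1 (R+jX_L): Z₁ = 7100 + j311 Ω, |Z₁| = 7110 Ω
Branch 2 (−jX_C): Z₂ = −j1200 Ω
Parallel: Z = Z₁Z₂/(Z₁+Z₂), |Z| = 1200 Ω, ∠Z = -80.3°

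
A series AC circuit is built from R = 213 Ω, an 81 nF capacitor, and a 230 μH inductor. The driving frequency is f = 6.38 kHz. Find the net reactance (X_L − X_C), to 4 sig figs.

-298.8 Ω

ω = 2πf = 40090 rad/s
X_L = ωL = 9.220 Ω
X_C = 1/(ωC) = 308.0 Ω
X = 9.220 − 308.0 = -298.8 Ω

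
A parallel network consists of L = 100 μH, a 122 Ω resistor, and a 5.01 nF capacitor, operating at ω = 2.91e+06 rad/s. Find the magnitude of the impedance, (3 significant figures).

72.3 Ω

X_L = ωL = 291 Ω
X_C = 1/(ωC) = 68.6 Ω
Parallel: admittances add. Y = 1/R + 1/(jωL) + jωC
Y = (0.00820 + j0.0111) S
|Y| = 0.0138 S → |Z| = 1/|Y| = 72.3 Ω, ∠Z = −∠Y = -53.7°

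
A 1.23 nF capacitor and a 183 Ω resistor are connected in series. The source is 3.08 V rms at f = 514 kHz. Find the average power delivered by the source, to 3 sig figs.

17.9 mW

ω = 2πf = 3.23e+06 rad/s
X_C = 1/(ωC) = 252 Ω
Z = 183 − j252 Ω
|Z| = √(183² + 252²) = 311 Ω
∠Z = arctan(-252/183) = -54.0°
I = V/|Z| = 9.90 mA
P = VI cos φ = 3.08 × 0.00990 × cos(-54.0°) = 17.9 mW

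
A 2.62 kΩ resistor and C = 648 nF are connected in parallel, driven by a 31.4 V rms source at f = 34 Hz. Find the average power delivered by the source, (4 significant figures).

376.3 mW

ω = 2πf = 213.6 rad/s
X_C = 1/(ωC) = 7224 Ω
Parallel: admittances add. Y = 1/R + jωC
Y = (0.0003817 + j0.0001384) S
|Y| = 0.0004060 S → |Z| = 1/|Y| = 2463 Ω, ∠Z = −∠Y = -19.94°
I = V/|Z| = 12.75 mA
P = VI cos φ = 31.4 × 0.01275 × cos(-19.94°) = 376.3 mW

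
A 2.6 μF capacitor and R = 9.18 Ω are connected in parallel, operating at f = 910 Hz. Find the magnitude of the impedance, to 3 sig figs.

ω = 2πf = 5718 rad/s
X_C = 1/(ωC) = 67.3 Ω
Parallel: admittances add. Y = 1/R + jωC
Y = (0.109 + j0.0149) S
|Y| = 0.110 S → |Z| = 1/|Y| = 9.10 Ω, ∠Z = −∠Y = -7.77°

9.10 Ω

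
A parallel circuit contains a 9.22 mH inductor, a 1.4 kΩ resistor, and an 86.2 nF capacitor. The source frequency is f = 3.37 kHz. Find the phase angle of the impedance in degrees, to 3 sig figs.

ω = 2πf = 21170 rad/s
X_L = ωL = 195 Ω
X_C = 1/(ωC) = 548 Ω
Parallel: admittances add. Y = 1/R + 1/(jωL) + jωC
Y = (0.000714 − j0.00330) S
|Y| = 0.00337 S → |Z| = 1/|Y| = 296 Ω, ∠Z = −∠Y = 77.8°

77.8°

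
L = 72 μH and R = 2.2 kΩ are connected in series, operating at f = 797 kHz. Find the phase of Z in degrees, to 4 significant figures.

ω = 2πf = 5.008e+06 rad/s
X_L = ωL = 360.6 Ω
Z = 2200 + j360.6 Ω
|Z| = √(2200² + 360.6²) = 2229 Ω
∠Z = arctan(360.6/2200) = 9.307°

9.307°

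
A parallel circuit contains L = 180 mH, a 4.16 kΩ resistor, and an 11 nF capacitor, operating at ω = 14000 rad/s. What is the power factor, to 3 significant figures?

0.704

X_L = ωL = 2520 Ω
X_C = 1/(ωC) = 6490 Ω
Parallel: admittances add. Y = 1/R + 1/(jωL) + jωC
Y = (0.000240 − j0.000243) S
|Y| = 0.000342 S → |Z| = 1/|Y| = 2930 Ω, ∠Z = −∠Y = 45.3°
cos φ = cos(45.3°) = 0.704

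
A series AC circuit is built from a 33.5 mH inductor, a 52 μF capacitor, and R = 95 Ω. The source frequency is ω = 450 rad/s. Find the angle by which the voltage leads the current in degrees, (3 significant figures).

-16.2°

X_L = ωL = 15.1 Ω
X_C = 1/(ωC) = 42.7 Ω
Net reactance X = X_L − X_C = -27.7 Ω
Z = 95.0 − j27.7 Ω
|Z| = √(95.0² + 27.7²) = 98.9 Ω
∠Z = arctan(-27.7/95.0) = -16.2°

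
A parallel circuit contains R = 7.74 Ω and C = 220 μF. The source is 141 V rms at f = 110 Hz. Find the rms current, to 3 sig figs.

28.1 A

ω = 2πf = 691.2 rad/s
X_C = 1/(ωC) = 6.58 Ω
Parallel: admittances add. Y = 1/R + jωC
Y = (0.129 + j0.152) S
|Y| = 0.200 S → |Z| = 1/|Y| = 5.01 Ω, ∠Z = −∠Y = -49.6°
I = V/|Z| = 141/5.01 = 28.1 A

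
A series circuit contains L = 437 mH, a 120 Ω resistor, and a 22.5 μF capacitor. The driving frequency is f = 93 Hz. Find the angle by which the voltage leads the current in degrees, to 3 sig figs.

56.2°

ω = 2πf = 584.3 rad/s
X_L = ωL = 255 Ω
X_C = 1/(ωC) = 76.1 Ω
Net reactance X = X_L − X_C = 179 Ω
Z = 120 + j179 Ω
|Z| = √(120² + 179²) = 216 Ω
∠Z = arctan(179/120) = 56.2°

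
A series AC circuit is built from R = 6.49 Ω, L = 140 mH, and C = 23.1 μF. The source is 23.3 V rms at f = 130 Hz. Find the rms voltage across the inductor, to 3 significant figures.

ω = 2πf = 816.8 rad/s
X_L = ωL = 114 Ω
X_C = 1/(ωC) = 53.0 Ω
Net reactance X = X_L − X_C = 61.4 Ω
Z = 6.49 + j61.4 Ω
|Z| = √(6.49² + 61.4²) = 61.7 Ω
I = V/|Z| = 378 mA
V_L = I·|Z_L| = 0.378 × 114 = 43.2 V

43.2 V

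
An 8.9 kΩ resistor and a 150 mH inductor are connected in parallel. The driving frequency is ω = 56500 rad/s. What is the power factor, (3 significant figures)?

X_L = ωL = 8480 Ω
Parallel: admittances add. Y = 1/R + 1/(jωL)
Y = (0.000112 − j0.000118) S
|Y| = 0.000163 S → |Z| = 1/|Y| = 6140 Ω, ∠Z = −∠Y = 46.4°
cos φ = cos(46.4°) = 0.690

0.690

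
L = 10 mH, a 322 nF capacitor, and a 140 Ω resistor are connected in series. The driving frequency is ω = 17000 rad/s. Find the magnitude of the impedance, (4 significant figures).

X_L = ωL = 170.0 Ω
X_C = 1/(ωC) = 182.7 Ω
Net reactance X = X_L − X_C = -12.68 Ω
Z = 140.0 − j12.68 Ω
|Z| = √(140.0² + 12.68²) = 140.6 Ω

140.6 Ω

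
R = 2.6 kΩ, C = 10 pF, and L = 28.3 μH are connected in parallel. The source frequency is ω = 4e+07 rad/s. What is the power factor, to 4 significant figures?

X_L = ωL = 1132 Ω
X_C = 1/(ωC) = 2500 Ω
Parallel: admittances add. Y = 1/R + 1/(jωL) + jωC
Y = (0.0003846 − j0.0004834) S
|Y| = 0.0006177 S → |Z| = 1/|Y| = 1619 Ω, ∠Z = −∠Y = 51.49°
cos φ = cos(51.49°) = 0.6226

0.6226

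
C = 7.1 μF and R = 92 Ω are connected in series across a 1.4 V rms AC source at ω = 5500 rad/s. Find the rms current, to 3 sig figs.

14.7 mA

X_C = 1/(ωC) = 25.6 Ω
Z = 92.0 − j25.6 Ω
|Z| = √(92.0² + 25.6²) = 95.5 Ω
I = V/|Z| = 1.4/95.5 = 14.7 mA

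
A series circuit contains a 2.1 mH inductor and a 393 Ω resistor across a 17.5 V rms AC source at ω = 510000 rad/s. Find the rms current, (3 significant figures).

X_L = ωL = 1070 Ω
Z = 393 + j1070 Ω
|Z| = √(393² + 1070²) = 1140 Ω
I = V/|Z| = 17.5/1140 = 15.3 mA

15.3 mA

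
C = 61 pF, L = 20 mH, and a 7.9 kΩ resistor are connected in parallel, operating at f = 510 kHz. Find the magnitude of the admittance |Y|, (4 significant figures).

ω = 2πf = 3.204e+06 rad/s
X_L = ωL = 64090 Ω
X_C = 1/(ωC) = 5116 Ω
Parallel: admittances add. Y = 1/R + 1/(jωL) + jωC
Y = (0.0001266 + j0.0001799) S
|Y| = 0.0002199 S → |Z| = 1/|Y| = 4547 Ω, ∠Z = −∠Y = -54.86°

219.9 μS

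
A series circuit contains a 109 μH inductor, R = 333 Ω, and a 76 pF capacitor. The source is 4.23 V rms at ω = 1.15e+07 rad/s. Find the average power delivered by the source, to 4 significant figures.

48.50 mW

X_L = ωL = 1254 Ω
X_C = 1/(ωC) = 1144 Ω
Net reactance X = X_L − X_C = 109.3 Ω
Z = 333.0 + j109.3 Ω
|Z| = √(333.0² + 109.3²) = 350.5 Ω
∠Z = arctan(109.3/333.0) = 18.18°
I = V/|Z| = 12.07 mA
P = VI cos φ = 4.23 × 0.01207 × cos(18.18°) = 48.50 mW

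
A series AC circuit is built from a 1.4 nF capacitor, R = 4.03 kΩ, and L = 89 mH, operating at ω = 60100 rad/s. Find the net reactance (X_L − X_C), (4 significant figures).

-6536 Ω

X_L = ωL = 5349 Ω
X_C = 1/(ωC) = 11880 Ω
X = 5349 − 11880 = -6536 Ω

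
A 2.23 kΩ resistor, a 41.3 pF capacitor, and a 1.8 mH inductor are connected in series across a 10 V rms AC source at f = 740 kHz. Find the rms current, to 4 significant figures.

2.585 mA

ω = 2πf = 4.65e+06 rad/s
X_L = ωL = 8369 Ω
X_C = 1/(ωC) = 5208 Ω
Net reactance X = X_L − X_C = 3162 Ω
Z = 2230 + j3162 Ω
|Z| = √(2230² + 3162²) = 3869 Ω
I = V/|Z| = 10/3869 = 2.585 mA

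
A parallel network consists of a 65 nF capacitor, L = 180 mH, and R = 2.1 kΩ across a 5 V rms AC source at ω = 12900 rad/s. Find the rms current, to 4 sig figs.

3.135 mA

X_L = ωL = 2322 Ω
X_C = 1/(ωC) = 1193 Ω
Parallel: admittances add. Y = 1/R + 1/(jωL) + jωC
Y = (0.0004762 + j0.0004078) S
|Y| = 0.0006270 S → |Z| = 1/|Y| = 1595 Ω, ∠Z = −∠Y = -40.58°
I = V/|Z| = 5/1595 = 3.135 mA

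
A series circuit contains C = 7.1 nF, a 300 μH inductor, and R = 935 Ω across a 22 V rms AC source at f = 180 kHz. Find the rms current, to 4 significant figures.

22.93 mA

ω = 2πf = 1.131e+06 rad/s
X_L = ωL = 339.3 Ω
X_C = 1/(ωC) = 124.5 Ω
Net reactance X = X_L − X_C = 214.8 Ω
Z = 935.0 + j214.8 Ω
|Z| = √(935.0² + 214.8²) = 959.3 Ω
I = V/|Z| = 22/959.3 = 22.93 mA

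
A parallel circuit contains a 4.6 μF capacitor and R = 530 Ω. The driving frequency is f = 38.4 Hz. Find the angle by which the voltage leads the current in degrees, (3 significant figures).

-30.5°

ω = 2πf = 241.3 rad/s
X_C = 1/(ωC) = 901 Ω
Parallel: admittances add. Y = 1/R + jωC
Y = (0.00189 + j0.00111) S
|Y| = 0.00219 S → |Z| = 1/|Y| = 457 Ω, ∠Z = −∠Y = -30.5°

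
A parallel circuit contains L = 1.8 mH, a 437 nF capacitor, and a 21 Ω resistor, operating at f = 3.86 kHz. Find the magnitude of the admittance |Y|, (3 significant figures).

ω = 2πf = 24250 rad/s
X_L = ωL = 43.7 Ω
X_C = 1/(ωC) = 94.4 Ω
Parallel: admittances add. Y = 1/R + 1/(jωL) + jωC
Y = (0.0476 − j0.0123) S
|Y| = 0.0492 S → |Z| = 1/|Y| = 20.3 Ω, ∠Z = −∠Y = 14.5°

49.2 mS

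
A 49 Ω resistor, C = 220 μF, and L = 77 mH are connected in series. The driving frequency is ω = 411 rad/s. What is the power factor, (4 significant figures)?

0.9219

X_L = ωL = 31.65 Ω
X_C = 1/(ωC) = 11.06 Ω
Net reactance X = X_L − X_C = 20.59 Ω
Z = 49.00 + j20.59 Ω
|Z| = √(49.00² + 20.59²) = 53.15 Ω
∠Z = arctan(20.59/49.00) = 22.79°
cos φ = cos(22.79°) = 0.9219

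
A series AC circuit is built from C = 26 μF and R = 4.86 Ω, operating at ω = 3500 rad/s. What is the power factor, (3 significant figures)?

0.404

X_C = 1/(ωC) = 11.0 Ω
Z = 4.86 − j11.0 Ω
|Z| = √(4.86² + 11.0²) = 12.0 Ω
∠Z = arctan(-11.0/4.86) = -66.1°
cos φ = cos(-66.1°) = 0.404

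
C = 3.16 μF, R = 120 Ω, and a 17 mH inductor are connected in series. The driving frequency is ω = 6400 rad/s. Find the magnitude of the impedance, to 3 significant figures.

134 Ω

X_L = ωL = 109 Ω
X_C = 1/(ωC) = 49.4 Ω
Net reactance X = X_L − X_C = 59.4 Ω
Z = 120 + j59.4 Ω
|Z| = √(120² + 59.4²) = 134 Ω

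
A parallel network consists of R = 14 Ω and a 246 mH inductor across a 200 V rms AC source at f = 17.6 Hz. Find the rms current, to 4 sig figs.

ω = 2πf = 110.6 rad/s
X_L = ωL = 27.20 Ω
Parallel: admittances add. Y = 1/R + 1/(jωL)
Y = (0.07143 − j0.03676) S
|Y| = 0.08033 S → |Z| = 1/|Y| = 12.45 Ω, ∠Z = −∠Y = 27.23°
I = V/|Z| = 200/12.45 = 16.07 A

16.07 A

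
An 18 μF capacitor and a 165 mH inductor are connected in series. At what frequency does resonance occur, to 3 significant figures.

ω₀ = 1/√(LC) = 1/√(0.165 × 1.8e-05) = 580.3 rad/s
f₀ = ω₀/(2π) = 92.4 Hz

92.4 Hz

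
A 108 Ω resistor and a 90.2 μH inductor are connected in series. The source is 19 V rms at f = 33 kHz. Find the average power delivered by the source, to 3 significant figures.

3.25 W

ω = 2πf = 207300 rad/s
X_L = ωL = 18.7 Ω
Z = 108 + j18.7 Ω
|Z| = √(108² + 18.7²) = 110 Ω
∠Z = arctan(18.7/108) = 9.82°
I = V/|Z| = 173 mA
P = VI cos φ = 19 × 0.173 × cos(9.82°) = 3.25 W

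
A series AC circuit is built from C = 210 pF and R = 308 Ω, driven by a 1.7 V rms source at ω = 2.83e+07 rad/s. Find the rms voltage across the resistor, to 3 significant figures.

X_C = 1/(ωC) = 168 Ω
Z = 308 − j168 Ω
|Z| = √(308² + 168²) = 351 Ω
I = V/|Z| = 4.84 mA
V_R = I·|Z_R| = 0.00484 × 308 = 1.49 V

1.49 V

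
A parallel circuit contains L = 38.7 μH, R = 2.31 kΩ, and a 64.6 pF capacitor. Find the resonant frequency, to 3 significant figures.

3.18 MHz

ω₀ = 1/√(LC) = 1/√(3.87e-05 × 6.46e-11) = 2e+07 rad/s
f₀ = ω₀/(2π) = 3.18 MHz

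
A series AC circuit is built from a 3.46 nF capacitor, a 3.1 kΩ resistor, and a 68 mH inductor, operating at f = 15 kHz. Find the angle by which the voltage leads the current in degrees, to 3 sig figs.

47.2°

ω = 2πf = 94250 rad/s
X_L = ωL = 6410 Ω
X_C = 1/(ωC) = 3070 Ω
Net reactance X = X_L − X_C = 3340 Ω
Z = 3100 + j3340 Ω
|Z| = √(3100² + 3340²) = 4560 Ω
∠Z = arctan(3340/3100) = 47.2°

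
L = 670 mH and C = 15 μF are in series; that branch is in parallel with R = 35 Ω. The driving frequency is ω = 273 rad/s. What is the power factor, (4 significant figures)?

X_L = ωL = 182.9 Ω
X_C = 1/(ωC) = 244.2 Ω
Branch 1: Z₁ = R = 35.00 Ω
Branch 2 (series LC): Z₂ = j(X_L − X_C) = −j61.29 Ω
Parallel: Z = Z₁Z₂/(Z₁+Z₂), |Z| = 30.39 Ω, ∠Z = -29.73°
cos φ = cos(-29.73°) = 0.8684

0.8684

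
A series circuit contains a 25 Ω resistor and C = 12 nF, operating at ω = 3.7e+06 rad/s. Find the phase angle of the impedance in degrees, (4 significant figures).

X_C = 1/(ωC) = 22.52 Ω
Z = 25.00 − j22.52 Ω
|Z| = √(25.00² + 22.52²) = 33.65 Ω
∠Z = arctan(-22.52/25.00) = -42.02°

-42.02°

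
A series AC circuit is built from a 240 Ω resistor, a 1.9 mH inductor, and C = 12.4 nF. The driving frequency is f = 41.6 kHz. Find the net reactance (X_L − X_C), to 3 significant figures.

188 Ω

ω = 2πf = 261400 rad/s
X_L = ωL = 497 Ω
X_C = 1/(ωC) = 309 Ω
X = 497 − 309 = 188 Ω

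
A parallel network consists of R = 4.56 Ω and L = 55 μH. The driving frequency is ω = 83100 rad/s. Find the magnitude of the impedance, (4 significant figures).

3.228 Ω

X_L = ωL = 4.571 Ω
Parallel: admittances add. Y = 1/R + 1/(jωL)
Y = (0.2193 − j0.2188) S
|Y| = 0.3098 S → |Z| = 1/|Y| = 3.228 Ω, ∠Z = −∠Y = 44.93°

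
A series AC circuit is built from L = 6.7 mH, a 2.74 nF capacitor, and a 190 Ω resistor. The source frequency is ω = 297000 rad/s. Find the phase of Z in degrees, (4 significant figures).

X_L = ωL = 1990 Ω
X_C = 1/(ωC) = 1229 Ω
Net reactance X = X_L − X_C = 761.1 Ω
Z = 190.0 + j761.1 Ω
|Z| = √(190.0² + 761.1²) = 784.4 Ω
∠Z = arctan(761.1/190.0) = 75.98°

75.98°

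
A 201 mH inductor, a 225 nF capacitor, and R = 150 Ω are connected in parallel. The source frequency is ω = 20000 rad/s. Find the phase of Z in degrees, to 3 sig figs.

X_L = ωL = 4020 Ω
X_C = 1/(ωC) = 222 Ω
Parallel: admittances add. Y = 1/R + 1/(jωL) + jωC
Y = (0.00667 + j0.00425) S
|Y| = 0.00791 S → |Z| = 1/|Y| = 126 Ω, ∠Z = −∠Y = -32.5°

-32.5°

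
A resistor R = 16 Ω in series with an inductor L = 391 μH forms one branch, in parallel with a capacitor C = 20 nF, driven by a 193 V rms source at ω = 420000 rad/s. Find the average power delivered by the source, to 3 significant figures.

21.9 W

X_L = ωL = 164 Ω
X_C = 1/(ωC) = 119 Ω
Branch 1 (R+jX_L): Z₁ = 16.0 + j164 Ω, |Z₁| = 165 Ω
Branch 2 (−jX_C): Z₂ = −j119 Ω
Parallel: Z = Z₁Z₂/(Z₁+Z₂), |Z| = 410 Ω, ∠Z = -76.1°
I = V/|Z| = 471 mA
P = VI cos φ = 193 × 0.471 × cos(-76.1°) = 21.9 W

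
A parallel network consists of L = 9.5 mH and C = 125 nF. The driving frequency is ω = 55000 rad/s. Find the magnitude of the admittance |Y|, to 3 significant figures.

4.96 mS

X_L = ωL = 522 Ω
X_C = 1/(ωC) = 145 Ω
Parallel: admittances add. Y = 1/(jωL) + jωC
Y = (0 + j0.00496) S
|Y| = 0.00496 S → |Z| = 1/|Y| = 202 Ω, ∠Z = −∠Y = -90.0°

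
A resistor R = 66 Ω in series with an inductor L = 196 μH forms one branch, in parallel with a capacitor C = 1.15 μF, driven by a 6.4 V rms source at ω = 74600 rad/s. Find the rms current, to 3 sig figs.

537 mA

X_L = ωL = 14.6 Ω
X_C = 1/(ωC) = 11.7 Ω
Branch 1 (R+jX_L): Z₁ = 66.0 + j14.6 Ω, |Z₁| = 67.6 Ω
Branch 2 (−jX_C): Z₂ = −j11.7 Ω
Parallel: Z = Z₁Z₂/(Z₁+Z₂), |Z| = 11.9 Ω, ∠Z = -80.1°
I = V/|Z| = 6.4/11.9 = 537 mA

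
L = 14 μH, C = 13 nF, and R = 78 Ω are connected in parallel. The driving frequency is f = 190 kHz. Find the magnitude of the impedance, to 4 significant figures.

21.68 Ω

ω = 2πf = 1.194e+06 rad/s
X_L = ωL = 16.71 Ω
X_C = 1/(ωC) = 64.44 Ω
Parallel: admittances add. Y = 1/R + 1/(jωL) + jωC
Y = (0.01282 − j0.04431) S
|Y| = 0.04613 S → |Z| = 1/|Y| = 21.68 Ω, ∠Z = −∠Y = 73.86°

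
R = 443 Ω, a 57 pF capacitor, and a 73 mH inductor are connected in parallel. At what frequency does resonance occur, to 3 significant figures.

ω₀ = 1/√(LC) = 1/√(0.073 × 5.7e-11) = 490200 rad/s
f₀ = ω₀/(2π) = 78.0 kHz

78.0 kHz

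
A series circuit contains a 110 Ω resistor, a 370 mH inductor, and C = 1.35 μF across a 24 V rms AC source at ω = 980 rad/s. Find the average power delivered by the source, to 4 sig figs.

380.0 mW

X_L = ωL = 362.6 Ω
X_C = 1/(ωC) = 755.9 Ω
Net reactance X = X_L − X_C = -393.3 Ω
Z = 110.0 − j393.3 Ω
|Z| = √(110.0² + 393.3²) = 408.4 Ω
∠Z = arctan(-393.3/110.0) = -74.37°
I = V/|Z| = 58.77 mA
P = VI cos φ = 24 × 0.05877 × cos(-74.37°) = 380.0 mW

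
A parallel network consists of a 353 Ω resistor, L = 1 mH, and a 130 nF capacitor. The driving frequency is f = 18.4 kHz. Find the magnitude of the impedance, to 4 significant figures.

143.3 Ω

ω = 2πf = 115600 rad/s
X_L = ωL = 115.6 Ω
X_C = 1/(ωC) = 66.54 Ω
Parallel: admittances add. Y = 1/R + 1/(jωL) + jωC
Y = (0.002833 + j0.006380) S
|Y| = 0.006980 S → |Z| = 1/|Y| = 143.3 Ω, ∠Z = −∠Y = -66.06°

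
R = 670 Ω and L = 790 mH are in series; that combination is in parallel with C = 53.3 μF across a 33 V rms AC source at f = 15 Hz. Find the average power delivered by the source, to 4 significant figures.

1.606 W

ω = 2πf = 94.25 rad/s
X_L = ωL = 74.46 Ω
X_C = 1/(ωC) = 199.1 Ω
Branch 1 (R+jX_L): Z₁ = 670.0 + j74.46 Ω, |Z₁| = 674.1 Ω
Branch 2 (−jX_C): Z₂ = −j199.1 Ω
Parallel: Z = Z₁Z₂/(Z₁+Z₂), |Z| = 196.9 Ω, ∠Z = -73.12°
I = V/|Z| = 167.6 mA
P = VI cos φ = 33 × 0.1676 × cos(-73.12°) = 1.606 W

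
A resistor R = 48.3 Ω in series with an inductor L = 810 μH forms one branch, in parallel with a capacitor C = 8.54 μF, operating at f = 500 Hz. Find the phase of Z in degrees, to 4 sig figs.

-51.27°

ω = 2πf = 3142 rad/s
X_L = ωL = 2.545 Ω
X_C = 1/(ωC) = 37.27 Ω
Branch 1 (R+jX_L): Z₁ = 48.30 + j2.545 Ω, |Z₁| = 48.37 Ω
Branch 2 (−jX_C): Z₂ = −j37.27 Ω
Parallel: Z = Z₁Z₂/(Z₁+Z₂), |Z| = 30.30 Ω, ∠Z = -51.27°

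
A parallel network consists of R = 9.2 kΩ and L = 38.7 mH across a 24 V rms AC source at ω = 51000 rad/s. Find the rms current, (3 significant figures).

X_L = ωL = 1970 Ω
Parallel: admittances add. Y = 1/R + 1/(jωL)
Y = (0.000109 − j0.000507) S
|Y| = 0.000518 S → |Z| = 1/|Y| = 1930 Ω, ∠Z = −∠Y = 77.9°
I = V/|Z| = 24/1930 = 12.4 mA

12.4 mA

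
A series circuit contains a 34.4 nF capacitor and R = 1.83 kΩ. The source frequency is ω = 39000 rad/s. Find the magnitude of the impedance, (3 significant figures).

1980 Ω

X_C = 1/(ωC) = 745 Ω
Z = 1830 − j745 Ω
|Z| = √(1830² + 745²) = 1980 Ω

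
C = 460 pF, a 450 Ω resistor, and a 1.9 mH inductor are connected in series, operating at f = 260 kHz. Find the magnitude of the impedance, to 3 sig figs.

1830 Ω

ω = 2πf = 1.634e+06 rad/s
X_L = ωL = 3100 Ω
X_C = 1/(ωC) = 1330 Ω
Net reactance X = X_L − X_C = 1770 Ω
Z = 450 + j1770 Ω
|Z| = √(450² + 1770²) = 1830 Ω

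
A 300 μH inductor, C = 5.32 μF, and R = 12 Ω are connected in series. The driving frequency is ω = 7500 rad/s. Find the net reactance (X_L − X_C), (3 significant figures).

-22.8 Ω

X_L = ωL = 2.25 Ω
X_C = 1/(ωC) = 25.1 Ω
X = 2.25 − 25.1 = -22.8 Ω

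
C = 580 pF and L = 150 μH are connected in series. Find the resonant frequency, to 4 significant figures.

539.6 kHz

ω₀ = 1/√(LC) = 1/√(0.00015 × 5.8e-10) = 3.39e+06 rad/s
f₀ = ω₀/(2π) = 539.6 kHz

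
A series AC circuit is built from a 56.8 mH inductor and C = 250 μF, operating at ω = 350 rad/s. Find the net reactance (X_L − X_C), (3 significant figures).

8.45 Ω

X_L = ωL = 19.9 Ω
X_C = 1/(ωC) = 11.4 Ω
X = 19.9 − 11.4 = 8.45 Ω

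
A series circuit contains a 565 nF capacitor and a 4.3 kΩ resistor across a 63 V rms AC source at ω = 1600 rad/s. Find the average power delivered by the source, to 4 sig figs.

X_C = 1/(ωC) = 1106 Ω
Z = 4300 − j1106 Ω
|Z| = √(4300² + 1106²) = 4440 Ω
∠Z = arctan(-1106/4300) = -14.43°
I = V/|Z| = 14.19 mA
P = VI cos φ = 63 × 0.01419 × cos(-14.43°) = 865.7 mW

865.7 mW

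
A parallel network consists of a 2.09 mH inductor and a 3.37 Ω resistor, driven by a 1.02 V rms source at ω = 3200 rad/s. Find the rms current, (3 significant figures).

X_L = ωL = 6.69 Ω
Parallel: admittances add. Y = 1/R + 1/(jωL)
Y = (0.297 − j0.150) S
|Y| = 0.332 S → |Z| = 1/|Y| = 3.01 Ω, ∠Z = −∠Y = 26.7°
I = V/|Z| = 1.02/3.01 = 339 mA

339 mA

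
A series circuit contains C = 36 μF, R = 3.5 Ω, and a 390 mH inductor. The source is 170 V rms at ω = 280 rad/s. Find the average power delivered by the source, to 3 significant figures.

902 W

X_L = ωL = 109 Ω
X_C = 1/(ωC) = 99.2 Ω
Net reactance X = X_L − X_C = 9.99 Ω
Z = 3.50 + j9.99 Ω
|Z| = √(3.50² + 9.99²) = 10.6 Ω
∠Z = arctan(9.99/3.50) = 70.7°
I = V/|Z| = 16.1 A
P = VI cos φ = 170 × 16.1 × cos(70.7°) = 902 W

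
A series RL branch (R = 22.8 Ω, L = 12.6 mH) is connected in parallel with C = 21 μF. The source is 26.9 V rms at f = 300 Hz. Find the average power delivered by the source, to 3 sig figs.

ω = 2πf = 1885 rad/s
X_L = ωL = 23.8 Ω
X_C = 1/(ωC) = 25.3 Ω
Branch 1 (R+jX_L): Z₁ = 22.8 + j23.8 Ω, |Z₁| = 32.9 Ω
Branch 2 (−jX_C): Z₂ = −j25.3 Ω
Parallel: Z = Z₁Z₂/(Z₁+Z₂), |Z| = 36.4 Ω, ∠Z = -40.0°
I = V/|Z| = 739 mA
P = VI cos φ = 26.9 × 0.739 × cos(-40.0°) = 15.2 W

15.2 W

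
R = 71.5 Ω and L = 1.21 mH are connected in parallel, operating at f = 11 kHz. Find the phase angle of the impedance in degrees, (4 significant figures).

40.53°

ω = 2πf = 69120 rad/s
X_L = ωL = 83.63 Ω
Parallel: admittances add. Y = 1/R + 1/(jωL)
Y = (0.01399 − j0.01196) S
|Y| = 0.01840 S → |Z| = 1/|Y| = 54.35 Ω, ∠Z = −∠Y = 40.53°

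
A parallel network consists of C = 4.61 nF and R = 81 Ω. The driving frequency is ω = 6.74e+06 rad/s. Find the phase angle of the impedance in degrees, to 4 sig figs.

X_C = 1/(ωC) = 32.18 Ω
Parallel: admittances add. Y = 1/R + jωC
Y = (0.01235 + j0.03107) S
|Y| = 0.03343 S → |Z| = 1/|Y| = 29.91 Ω, ∠Z = −∠Y = -68.33°

-68.33°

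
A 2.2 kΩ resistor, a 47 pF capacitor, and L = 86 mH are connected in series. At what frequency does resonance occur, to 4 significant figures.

ω₀ = 1/√(LC) = 1/√(0.086 × 4.7e-11) = 497400 rad/s
f₀ = ω₀/(2π) = 79.16 kHz

79.16 kHz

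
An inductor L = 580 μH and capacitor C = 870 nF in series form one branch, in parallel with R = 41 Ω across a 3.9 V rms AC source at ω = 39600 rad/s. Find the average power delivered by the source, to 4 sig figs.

X_L = ωL = 22.97 Ω
X_C = 1/(ωC) = 29.03 Ω
Branch 1: Z₁ = R = 41.00 Ω
Branch 2 (series LC): Z₂ = j(X_L − X_C) = −j6.058 Ω
Parallel: Z = Z₁Z₂/(Z₁+Z₂), |Z| = 5.993 Ω, ∠Z = -81.60°
I = V/|Z| = 650.8 mA
P = VI cos φ = 3.9 × 0.6508 × cos(-81.60°) = 371.0 mW

371.0 mW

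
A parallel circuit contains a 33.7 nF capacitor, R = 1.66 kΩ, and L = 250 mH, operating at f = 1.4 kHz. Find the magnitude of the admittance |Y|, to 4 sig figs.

622.9 μS

ω = 2πf = 8796 rad/s
X_L = ωL = 2199 Ω
X_C = 1/(ωC) = 3373 Ω
Parallel: admittances add. Y = 1/R + 1/(jωL) + jωC
Y = (0.0006024 − j0.0001583) S
|Y| = 0.0006229 S → |Z| = 1/|Y| = 1606 Ω, ∠Z = −∠Y = 14.72°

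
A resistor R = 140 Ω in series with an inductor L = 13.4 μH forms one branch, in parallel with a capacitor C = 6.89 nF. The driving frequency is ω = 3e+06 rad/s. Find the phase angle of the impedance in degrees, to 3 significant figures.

X_L = ωL = 40.2 Ω
X_C = 1/(ωC) = 48.4 Ω
Branch 1 (R+jX_L): Z₁ = 140 + j40.2 Ω, |Z₁| = 146 Ω
Branch 2 (−jX_C): Z₂ = −j48.4 Ω
Parallel: Z = Z₁Z₂/(Z₁+Z₂), |Z| = 50.2 Ω, ∠Z = -70.6°

-70.6°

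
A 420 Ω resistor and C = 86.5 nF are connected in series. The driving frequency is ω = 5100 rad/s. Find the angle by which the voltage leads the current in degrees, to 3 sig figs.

-79.5°

X_C = 1/(ωC) = 2270 Ω
Z = 420 − j2270 Ω
|Z| = √(420² + 2270²) = 2310 Ω
∠Z = arctan(-2270/420) = -79.5°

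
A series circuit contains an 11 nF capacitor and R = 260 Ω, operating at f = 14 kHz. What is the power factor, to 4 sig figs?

ω = 2πf = 87960 rad/s
X_C = 1/(ωC) = 1033 Ω
Z = 260.0 − j1033 Ω
|Z| = √(260.0² + 1033²) = 1066 Ω
∠Z = arctan(-1033/260.0) = -75.88°
cos φ = cos(-75.88°) = 0.2440

0.2440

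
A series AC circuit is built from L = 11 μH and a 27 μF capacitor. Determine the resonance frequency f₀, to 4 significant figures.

9.235 kHz

ω₀ = 1/√(LC) = 1/√(1.1e-05 × 2.7e-05) = 58030 rad/s
f₀ = ω₀/(2π) = 9.235 kHz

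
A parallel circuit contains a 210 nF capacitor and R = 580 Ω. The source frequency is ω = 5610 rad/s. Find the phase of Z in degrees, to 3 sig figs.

-34.3°

X_C = 1/(ωC) = 849 Ω
Parallel: admittances add. Y = 1/R + jωC
Y = (0.00172 + j0.00118) S
|Y| = 0.00209 S → |Z| = 1/|Y| = 479 Ω, ∠Z = −∠Y = -34.3°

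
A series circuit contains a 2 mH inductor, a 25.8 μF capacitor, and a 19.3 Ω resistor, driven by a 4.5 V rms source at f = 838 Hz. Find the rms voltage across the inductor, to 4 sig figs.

ω = 2πf = 5265 rad/s
X_L = ωL = 10.53 Ω
X_C = 1/(ωC) = 7.361 Ω
Net reactance X = X_L − X_C = 3.169 Ω
Z = 19.30 + j3.169 Ω
|Z| = √(19.30² + 3.169²) = 19.56 Ω
I = V/|Z| = 230.1 mA
V_L = I·|Z_L| = 0.2301 × 10.53 = 2.423 V

2.423 V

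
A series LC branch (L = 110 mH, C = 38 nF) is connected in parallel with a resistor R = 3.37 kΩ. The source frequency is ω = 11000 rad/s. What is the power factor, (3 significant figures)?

0.331

X_L = ωL = 1210 Ω
X_C = 1/(ωC) = 2390 Ω
Branch 1: Z₁ = R = 3370 Ω
Branch 2 (series LC): Z₂ = j(X_L − X_C) = −j1180 Ω
Parallel: Z = Z₁Z₂/(Z₁+Z₂), |Z| = 1120 Ω, ∠Z = -70.7°
cos φ = cos(-70.7°) = 0.331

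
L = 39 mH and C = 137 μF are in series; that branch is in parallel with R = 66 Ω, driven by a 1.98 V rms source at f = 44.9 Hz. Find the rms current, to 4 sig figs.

ω = 2πf = 282.1 rad/s
X_L = ωL = 11.00 Ω
X_C = 1/(ωC) = 25.87 Ω
Branch 1: Z₁ = R = 66.00 Ω
Branch 2 (series LC): Z₂ = j(X_L − X_C) = −j14.87 Ω
Parallel: Z = Z₁Z₂/(Z₁+Z₂), |Z| = 14.51 Ω, ∠Z = -77.30°
I = V/|Z| = 1.98/14.51 = 136.5 mA

136.5 mA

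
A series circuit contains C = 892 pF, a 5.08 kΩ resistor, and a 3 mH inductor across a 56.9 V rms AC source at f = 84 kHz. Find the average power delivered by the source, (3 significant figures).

630 mW

ω = 2πf = 527800 rad/s
X_L = ωL = 1580 Ω
X_C = 1/(ωC) = 2120 Ω
Net reactance X = X_L − X_C = -541 Ω
Z = 5080 − j541 Ω
|Z| = √(5080² + 541²) = 5110 Ω
∠Z = arctan(-541/5080) = -6.08°
I = V/|Z| = 11.1 mA
P = VI cos φ = 56.9 × 0.0111 × cos(-6.08°) = 630 mW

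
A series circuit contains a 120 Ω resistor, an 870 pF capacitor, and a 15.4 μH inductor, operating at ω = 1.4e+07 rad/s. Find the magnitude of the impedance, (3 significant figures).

X_L = ωL = 216 Ω
X_C = 1/(ωC) = 82.1 Ω
Net reactance X = X_L − X_C = 133 Ω
Z = 120 + j133 Ω
|Z| = √(120² + 133²) = 180 Ω

180 Ω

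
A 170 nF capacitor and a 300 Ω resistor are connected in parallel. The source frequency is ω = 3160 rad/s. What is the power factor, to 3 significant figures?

0.987

X_C = 1/(ωC) = 1860 Ω
Parallel: admittances add. Y = 1/R + jωC
Y = (0.00333 + j0.000537) S
|Y| = 0.00338 S → |Z| = 1/|Y| = 296 Ω, ∠Z = −∠Y = -9.16°
cos φ = cos(-9.16°) = 0.987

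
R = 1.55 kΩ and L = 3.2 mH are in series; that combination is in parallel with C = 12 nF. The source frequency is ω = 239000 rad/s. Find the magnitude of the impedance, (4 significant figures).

375.5 Ω

X_L = ωL = 764.8 Ω
X_C = 1/(ωC) = 348.7 Ω
Branch 1 (R+jX_L): Z₁ = 1550 + j764.8 Ω, |Z₁| = 1728 Ω
Branch 2 (−jX_C): Z₂ = −j348.7 Ω
Parallel: Z = Z₁Z₂/(Z₁+Z₂), |Z| = 375.5 Ω, ∠Z = -78.77°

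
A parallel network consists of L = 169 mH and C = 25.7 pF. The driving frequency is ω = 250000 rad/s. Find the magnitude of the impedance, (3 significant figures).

58000 Ω

X_L = ωL = 42200 Ω
X_C = 1/(ωC) = 156000 Ω
Parallel: admittances add. Y = 1/(jωL) + jωC
Y = (0 − j1.72e-05) S
|Y| = 1.72e-05 S → |Z| = 1/|Y| = 58000 Ω, ∠Z = −∠Y = 90.0°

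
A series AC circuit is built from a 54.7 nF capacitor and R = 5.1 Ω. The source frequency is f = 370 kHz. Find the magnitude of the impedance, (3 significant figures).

ω = 2πf = 2.325e+06 rad/s
X_C = 1/(ωC) = 7.86 Ω
Z = 5.10 − j7.86 Ω
|Z| = √(5.10² + 7.86²) = 9.37 Ω

9.37 Ω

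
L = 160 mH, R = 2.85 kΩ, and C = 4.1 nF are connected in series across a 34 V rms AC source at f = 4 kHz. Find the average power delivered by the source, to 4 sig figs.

81.50 mW

ω = 2πf = 25130 rad/s
X_L = ωL = 4021 Ω
X_C = 1/(ωC) = 9705 Ω
Net reactance X = X_L − X_C = -5683 Ω
Z = 2850 − j5683 Ω
|Z| = √(2850² + 5683²) = 6358 Ω
∠Z = arctan(-5683/2850) = -63.37°
I = V/|Z| = 5.348 mA
P = VI cos φ = 34 × 0.005348 × cos(-63.37°) = 81.50 mW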